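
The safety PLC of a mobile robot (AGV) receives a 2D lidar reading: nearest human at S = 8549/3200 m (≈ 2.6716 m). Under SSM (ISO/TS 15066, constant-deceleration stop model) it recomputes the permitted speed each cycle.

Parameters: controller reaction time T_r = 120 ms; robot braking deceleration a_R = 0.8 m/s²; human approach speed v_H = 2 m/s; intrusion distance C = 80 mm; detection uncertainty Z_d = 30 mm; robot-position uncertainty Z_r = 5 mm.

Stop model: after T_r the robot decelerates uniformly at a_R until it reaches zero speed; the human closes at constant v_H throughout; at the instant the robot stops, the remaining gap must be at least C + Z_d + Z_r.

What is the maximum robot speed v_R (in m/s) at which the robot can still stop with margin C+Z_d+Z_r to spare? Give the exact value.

v_R_max = 3/4 m/s = 0.7500 m/s

at the boundary: (5/8)·v² + (131/50)·v + (-7413/3200) = 0
  disc = (131/50)² − 4·(5/8)·(-7413/3200) = 2024929/160000 ; √disc = 1423/400
  v_R = (−(131/50) + 1423/400) / (2·(5/8)) = 3/4 m/s
check:
stop time T_s = (3/4)/(4/5) = 0.9375 s
robot covers v_R·T_r = 0.7500·0.1200 = 0.0900 m before braking
robot covers 0.7500·0.9375 − ½·0.8000·0.9375² = 0.3516 m while stopping
human over T_r+T_s: 2.0000·(0.1200+0.9375) = 2.1150 m
C+Z_d+Z_r = 0.0800+0.0300+0.0050 = 0.1150 m
sum ≈ 0.0900+0.3516+2.1150+0.1150 ≈ 2.6716 m = S ✓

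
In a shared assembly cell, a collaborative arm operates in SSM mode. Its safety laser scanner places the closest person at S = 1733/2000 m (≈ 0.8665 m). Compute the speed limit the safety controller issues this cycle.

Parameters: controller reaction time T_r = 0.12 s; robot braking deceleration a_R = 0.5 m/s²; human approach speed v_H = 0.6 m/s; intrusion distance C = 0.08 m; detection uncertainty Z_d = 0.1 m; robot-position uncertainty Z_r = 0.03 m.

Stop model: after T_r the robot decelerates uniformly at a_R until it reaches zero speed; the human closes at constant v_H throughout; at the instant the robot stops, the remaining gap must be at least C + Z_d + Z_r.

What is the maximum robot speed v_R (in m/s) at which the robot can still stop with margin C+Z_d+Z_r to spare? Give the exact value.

v_R_max = 7/20 m/s = 0.3500 m/s

at the boundary: (1)·v² + (33/25)·v + (-1169/2000) = 0
  disc = (33/25)² − 4·(1)·(-1169/2000) = 10201/2500 ; √disc = 101/50
  v_R = (−(33/25) + 101/50) / (2·(1)) = 7/20 m/s
check:
stop time T_s = (7/20)/(1/2) = 0.7000 s
robot in T_r: 0.3500·0.1200 = 0.0420 m
robot covers 0.3500·0.7000 − ½·0.5000·0.7000² = 0.1225 m while stopping
human closes 0.6000·0.8200 = 0.4920 m
C+Z_d+Z_r = 0.0800+0.1000+0.0300 = 0.2100 m
sum ≈ 0.0420+0.1225+0.4920+0.2100 ≈ 0.8665 m = S ✓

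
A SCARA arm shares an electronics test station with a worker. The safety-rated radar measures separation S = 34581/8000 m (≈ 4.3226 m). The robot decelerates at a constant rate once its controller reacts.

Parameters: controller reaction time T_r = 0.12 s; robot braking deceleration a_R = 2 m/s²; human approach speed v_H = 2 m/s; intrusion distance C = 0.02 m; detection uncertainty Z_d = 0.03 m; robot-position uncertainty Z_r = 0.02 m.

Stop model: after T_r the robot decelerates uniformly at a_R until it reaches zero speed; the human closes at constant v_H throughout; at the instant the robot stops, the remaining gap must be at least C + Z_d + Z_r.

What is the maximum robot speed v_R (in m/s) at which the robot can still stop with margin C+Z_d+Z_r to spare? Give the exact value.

v_R_max = 47/20 m/s = 2.3500 m/s

quadratic (1/4)·v² + (28/25)·v + (-32101/8000) = 0
  disc = (28/25)² − 4·(1/4)·(-32101/8000) = 210681/40000 ; √disc = 459/200
  v_R = (−(28/25) + 459/200) / (2·(1/4)) = 47/20 m/s
check:
braking lasts T_s = (47/20)/2 = 1.1750 s
reaction-phase robot travel = 2.3500·0.1200 = 0.2820 m
robot covers 2.3500·1.1750 − ½·2.0000·1.1750² = 1.3806 m while stopping
human over T_r+T_s: 2.0000·(0.1200+1.1750) = 2.5900 m
residual clearance needed = 0.0200+0.0300+0.0200 = 0.0700 m
sum ≈ 0.2820+1.3806+2.5900+0.0700 ≈ 4.3226 m = S ✓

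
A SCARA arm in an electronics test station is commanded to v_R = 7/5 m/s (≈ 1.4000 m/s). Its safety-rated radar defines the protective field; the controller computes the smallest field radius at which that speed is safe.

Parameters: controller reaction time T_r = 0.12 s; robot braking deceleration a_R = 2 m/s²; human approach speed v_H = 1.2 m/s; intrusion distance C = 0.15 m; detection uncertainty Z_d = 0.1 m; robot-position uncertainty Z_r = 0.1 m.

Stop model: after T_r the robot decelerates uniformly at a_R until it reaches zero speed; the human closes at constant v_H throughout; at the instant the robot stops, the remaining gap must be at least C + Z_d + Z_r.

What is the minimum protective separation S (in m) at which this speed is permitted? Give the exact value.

S_min = 249/125 m = 1.9920 m

stop time T_s = (7/5)/2 = 0.7000 s
robot in T_r: 1.4000·0.1200 = 0.1680 m
robot covers 1.4000·0.7000 − ½·2.0000·0.7000² = 0.4900 m while stopping
human over T_r+T_s: 1.2000·(0.1200+0.7000) = 0.9840 m
C+Z_d+Z_r = 0.1500+0.1000+0.1000 = 0.3500 m
S_min ≈ 0.1680+0.4900+0.9840+0.3500  ⇒  S_min = 249/125 m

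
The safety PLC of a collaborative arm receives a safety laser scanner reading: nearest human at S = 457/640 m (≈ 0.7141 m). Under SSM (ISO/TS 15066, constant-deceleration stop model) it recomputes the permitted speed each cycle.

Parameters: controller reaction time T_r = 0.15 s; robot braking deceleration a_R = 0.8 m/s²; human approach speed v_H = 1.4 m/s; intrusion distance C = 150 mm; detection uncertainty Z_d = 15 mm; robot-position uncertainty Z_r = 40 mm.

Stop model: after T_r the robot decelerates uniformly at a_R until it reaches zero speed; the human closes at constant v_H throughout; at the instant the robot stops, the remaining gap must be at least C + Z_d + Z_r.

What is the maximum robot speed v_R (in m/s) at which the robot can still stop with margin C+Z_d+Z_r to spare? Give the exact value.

v_R_max = 3/20 m/s = 0.1500 m/s

at the boundary: (5/8)·v² + (19/10)·v + (-957/3200) = 0
  disc = (19/10)² − 4·(5/8)·(-957/3200) = 27889/6400 ; √disc = 167/80
  v_R = (−(19/10) + 167/80) / (2·(5/8)) = 3/20 m/s
check:
stop time T_s = (3/20)/(4/5) = 0.1875 s
robot in T_r: 0.1500·0.1500 = 0.0225 m
robot covers 0.1500·0.1875 − ½·0.8000·0.1875² = 0.0141 m while stopping
human closes 1.4000·0.3375 = 0.4725 m
residual clearance needed = 0.1500+0.0150+0.0400 = 0.2050 m
sum ≈ 0.0225+0.0141+0.4725+0.2050 ≈ 0.7141 m = S ✓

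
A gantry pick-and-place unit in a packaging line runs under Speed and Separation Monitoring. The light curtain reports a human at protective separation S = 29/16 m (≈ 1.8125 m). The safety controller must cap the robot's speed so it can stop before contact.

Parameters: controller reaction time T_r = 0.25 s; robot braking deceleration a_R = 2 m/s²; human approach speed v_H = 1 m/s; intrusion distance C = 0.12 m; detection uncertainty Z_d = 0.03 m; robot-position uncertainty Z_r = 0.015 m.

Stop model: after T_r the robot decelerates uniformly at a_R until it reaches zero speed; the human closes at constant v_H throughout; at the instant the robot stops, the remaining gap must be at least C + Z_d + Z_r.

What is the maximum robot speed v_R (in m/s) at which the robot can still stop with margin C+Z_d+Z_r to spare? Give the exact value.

v_R_max = 13/10 m/s = 1.3000 m/s

at the boundary: (1/4)·v² + (3/4)·v + (-559/400) = 0
  disc = (3/4)² − 4·(1/4)·(-559/400) = 49/25 ; √disc = 7/5
  v_R = (−(3/4) + 7/5) / (2·(1/4)) = 13/10 m/s
check:
braking lasts T_s = (13/10)/2 = 0.6500 s
reaction-phase robot travel = 1.3000·0.2500 = 0.3250 m
robot covers 1.3000·0.6500 − ½·2.0000·0.6500² = 0.4225 m while stopping
human over T_r+T_s: 1.0000·(0.2500+0.6500) = 0.9000 m
residual clearance needed = 0.1200+0.0300+0.0150 = 0.1650 m
sum ≈ 0.3250+0.4225+0.9000+0.1650 ≈ 1.8125 m = S ✓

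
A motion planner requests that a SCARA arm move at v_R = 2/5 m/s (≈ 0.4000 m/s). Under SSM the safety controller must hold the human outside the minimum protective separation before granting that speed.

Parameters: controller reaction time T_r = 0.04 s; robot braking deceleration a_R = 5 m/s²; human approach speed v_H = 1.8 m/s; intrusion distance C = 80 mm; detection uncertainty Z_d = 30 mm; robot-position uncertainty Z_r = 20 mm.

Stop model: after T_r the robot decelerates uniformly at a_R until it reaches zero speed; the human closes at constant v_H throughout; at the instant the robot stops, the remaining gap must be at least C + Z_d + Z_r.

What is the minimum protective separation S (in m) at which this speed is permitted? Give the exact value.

S_min = 189/500 m = 0.3780 m

stop time T_s = (2/5)/5 = 0.0800 s
robot covers v_R·T_r = 0.4000·0.0400 = 0.0160 m before braking
robot covers 0.4000·0.0800 − ½·5.0000·0.0800² = 0.0160 m while stopping
human closes 1.8000·0.1200 = 0.2160 m
C+Z_d+Z_r = 0.0800+0.0300+0.0200 = 0.1300 m
S_min ≈ 0.0160+0.0160+0.2160+0.1300  ⇒  S_min = 189/500 m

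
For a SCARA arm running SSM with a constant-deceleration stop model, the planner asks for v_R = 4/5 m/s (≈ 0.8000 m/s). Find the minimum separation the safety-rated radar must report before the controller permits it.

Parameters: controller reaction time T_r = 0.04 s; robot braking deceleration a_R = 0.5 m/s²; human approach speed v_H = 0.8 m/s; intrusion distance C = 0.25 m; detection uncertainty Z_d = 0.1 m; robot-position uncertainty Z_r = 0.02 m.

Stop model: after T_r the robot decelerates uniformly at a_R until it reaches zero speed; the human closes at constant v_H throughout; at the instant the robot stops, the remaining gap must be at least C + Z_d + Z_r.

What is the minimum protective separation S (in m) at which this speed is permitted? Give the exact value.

S_min = 1177/500 m = 2.3540 m

stop time T_s = (4/5)/(1/2) = 1.6000 s
reaction-phase robot travel = 0.8000·0.0400 = 0.0320 m
robot covers 0.8000·1.6000 − ½·0.5000·1.6000² = 0.6400 m while stopping
human over T_r+T_s: 0.8000·(0.0400+1.6000) = 1.3120 m
C+Z_d+Z_r = 0.2500+0.1000+0.0200 = 0.3700 m
S_min ≈ 0.0320+0.6400+1.3120+0.3700  ⇒  S_min = 1177/500 m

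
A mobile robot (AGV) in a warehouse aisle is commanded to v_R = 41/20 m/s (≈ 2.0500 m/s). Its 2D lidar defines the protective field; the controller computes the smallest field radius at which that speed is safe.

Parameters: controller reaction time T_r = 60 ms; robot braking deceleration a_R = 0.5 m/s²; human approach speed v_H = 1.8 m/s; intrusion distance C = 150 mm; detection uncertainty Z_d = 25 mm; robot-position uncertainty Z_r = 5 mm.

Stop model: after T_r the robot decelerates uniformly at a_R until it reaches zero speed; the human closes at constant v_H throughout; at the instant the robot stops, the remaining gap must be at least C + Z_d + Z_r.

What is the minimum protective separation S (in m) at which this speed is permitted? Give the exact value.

stop time T_s = (41/20)/(1/2) = 4.1000 s
reaction-phase robot travel = 2.0500·0.0600 = 0.1230 m
robot covers 2.0500·4.1000 − ½·0.5000·4.1000² = 4.2025 m while stopping
person approaches 1.8000·(0.0600+4.1000) = 7.4880 m
residual clearance needed = 0.1500+0.0250+0.0050 = 0.1800 m
S_min ≈ 0.1230+4.2025+7.4880+0.1800  ⇒  S_min = 23987/2000 m

S_min = 23987/2000 m = 11.9935 m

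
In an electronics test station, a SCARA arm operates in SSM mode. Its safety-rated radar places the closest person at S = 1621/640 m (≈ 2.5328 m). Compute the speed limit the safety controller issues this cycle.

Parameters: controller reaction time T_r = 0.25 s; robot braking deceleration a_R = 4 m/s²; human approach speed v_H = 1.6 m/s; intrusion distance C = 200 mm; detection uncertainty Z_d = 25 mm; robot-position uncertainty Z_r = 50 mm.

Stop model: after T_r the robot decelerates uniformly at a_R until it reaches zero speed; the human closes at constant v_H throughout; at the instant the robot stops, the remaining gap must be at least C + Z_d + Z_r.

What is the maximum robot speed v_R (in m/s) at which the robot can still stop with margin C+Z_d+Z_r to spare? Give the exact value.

v_R_max = 41/20 m/s = 2.0500 m/s

collect terms ⇒ (1/8)·v_R² + (13/20)·v_R + (-1189/640) = 0
  disc = (13/20)² − 4·(1/8)·(-1189/640) = 8649/6400 ; √disc = 93/80
  v_R = (−(13/20) + 93/80) / (2·(1/8)) = 41/20 m/s
check:
braking lasts T_s = (41/20)/4 = 0.5125 s
robot covers v_R·T_r = 2.0500·0.2500 = 0.5125 m before braking
robot covers 2.0500·0.5125 − ½·4.0000·0.5125² = 0.5253 m while stopping
human closes 1.6000·0.7625 = 1.2200 m
residual clearance needed = 0.2000+0.0250+0.0500 = 0.2750 m
sum ≈ 0.5125+0.5253+1.2200+0.2750 ≈ 2.5328 m = S ✓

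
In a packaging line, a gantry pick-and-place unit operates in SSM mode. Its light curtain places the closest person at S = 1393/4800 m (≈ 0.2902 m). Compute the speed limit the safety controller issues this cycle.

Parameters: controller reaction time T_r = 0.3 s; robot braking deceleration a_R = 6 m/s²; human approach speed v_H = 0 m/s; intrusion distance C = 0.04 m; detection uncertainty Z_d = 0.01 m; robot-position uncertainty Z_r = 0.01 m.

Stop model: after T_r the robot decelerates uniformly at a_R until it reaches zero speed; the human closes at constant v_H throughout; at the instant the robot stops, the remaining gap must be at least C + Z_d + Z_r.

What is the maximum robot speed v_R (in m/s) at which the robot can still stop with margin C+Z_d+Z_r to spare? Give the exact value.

at the boundary: (1/12)·v² + (3/10)·v + (-221/960) = 0
  disc = (3/10)² − 4·(1/12)·(-221/960) = 2401/14400 ; √disc = 49/120
  v_R = (−(3/10) + 49/120) / (2·(1/12)) = 13/20 m/s
check:
braking lasts T_s = (13/20)/6 = 0.1083 s
reaction-phase robot travel = 0.6500·0.3000 = 0.1950 m
robot covers 0.6500·0.1083 − ½·6.0000·0.1083² = 0.0352 m while stopping
human over T_r+T_s: 0.0000·(0.3000+0.1083) = 0.0000 m
C+Z_d+Z_r = 0.0400+0.0100+0.0100 = 0.0600 m
sum ≈ 0.1950+0.0352+0.0000+0.0600 ≈ 0.2902 m = S ✓

v_R_max = 13/20 m/s = 0.6500 m/s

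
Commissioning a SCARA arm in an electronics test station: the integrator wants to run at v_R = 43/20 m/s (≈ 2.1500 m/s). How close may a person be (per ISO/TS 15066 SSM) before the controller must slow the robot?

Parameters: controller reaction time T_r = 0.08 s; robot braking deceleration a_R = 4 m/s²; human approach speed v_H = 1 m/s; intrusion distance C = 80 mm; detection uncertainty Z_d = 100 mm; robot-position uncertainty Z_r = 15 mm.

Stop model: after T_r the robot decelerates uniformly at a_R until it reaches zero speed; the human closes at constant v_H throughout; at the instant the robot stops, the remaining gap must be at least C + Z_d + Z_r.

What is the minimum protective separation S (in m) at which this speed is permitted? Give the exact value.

stop time T_s = (43/20)/4 = 0.5375 s
reaction-phase robot travel = 2.1500·0.0800 = 0.1720 m
robot under decel: 2.1500²/(2·4.0000) = 0.5778 m
human over T_r+T_s: 1.0000·(0.0800+0.5375) = 0.6175 m
C+Z_d+Z_r = 0.0800+0.1000+0.0150 = 0.1950 m
S_min ≈ 0.1720+0.5778+0.6175+0.1950  ⇒  S_min = 24997/16000 m

S_min = 24997/16000 m = 1.5623 m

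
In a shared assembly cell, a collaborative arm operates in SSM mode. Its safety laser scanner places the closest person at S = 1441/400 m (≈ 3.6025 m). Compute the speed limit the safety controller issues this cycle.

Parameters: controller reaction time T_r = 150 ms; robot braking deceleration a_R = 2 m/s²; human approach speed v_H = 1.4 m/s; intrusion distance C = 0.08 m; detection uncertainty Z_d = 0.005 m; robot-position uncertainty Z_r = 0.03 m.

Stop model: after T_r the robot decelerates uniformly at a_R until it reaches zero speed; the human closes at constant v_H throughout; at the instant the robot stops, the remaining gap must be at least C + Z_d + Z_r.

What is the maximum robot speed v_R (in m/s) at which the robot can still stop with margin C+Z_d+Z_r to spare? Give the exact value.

v_R_max = 23/10 m/s = 2.3000 m/s

quadratic (1/4)·v² + (17/20)·v + (-1311/400) = 0
  disc = (17/20)² − 4·(1/4)·(-1311/400) = 4 ; √disc = 2
  v_R = (−(17/20) + 2) / (2·(1/4)) = 23/10 m/s
check:
T_s = v_R/a_R = (23/10)/2 = 1.1500 s
reaction-phase robot travel = 2.3000·0.1500 = 0.3450 m
robot under decel: 2.3000²/(2·2.0000) = 1.3225 m
human over T_r+T_s: 1.4000·(0.1500+1.1500) = 1.8200 m
residual clearance needed = 0.0800+0.0050+0.0300 = 0.1150 m
sum ≈ 0.3450+1.3225+1.8200+0.1150 ≈ 3.6025 m = S ✓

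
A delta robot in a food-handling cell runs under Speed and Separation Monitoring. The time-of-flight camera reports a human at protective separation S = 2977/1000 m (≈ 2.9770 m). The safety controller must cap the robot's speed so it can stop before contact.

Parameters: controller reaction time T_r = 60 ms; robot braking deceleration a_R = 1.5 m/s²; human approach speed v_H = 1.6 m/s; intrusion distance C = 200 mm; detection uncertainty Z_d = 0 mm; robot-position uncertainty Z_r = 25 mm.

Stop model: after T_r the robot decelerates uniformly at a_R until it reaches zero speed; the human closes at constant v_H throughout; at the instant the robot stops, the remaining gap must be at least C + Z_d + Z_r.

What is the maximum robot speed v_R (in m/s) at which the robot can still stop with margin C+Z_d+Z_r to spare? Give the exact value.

v_R_max = 8/5 m/s = 1.6000 m/s

collect terms ⇒ (1/3)·v_R² + (169/150)·v_R + (-332/125) = 0
  disc = (169/150)² − 4·(1/3)·(-332/125) = 108241/22500 ; √disc = 329/150
  v_R = (−(169/150) + 329/150) / (2·(1/3)) = 8/5 m/s
check:
T_s = v_R/a_R = (8/5)/(3/2) = 1.0667 s
robot covers v_R·T_r = 1.6000·0.0600 = 0.0960 m before braking
robot covers 1.6000·1.0667 − ½·1.5000·1.0667² = 0.8533 m while stopping
human closes 1.6000·1.1267 = 1.8027 m
residual clearance needed = 0.2000+0.0000+0.0250 = 0.2250 m
sum ≈ 0.0960+0.8533+1.8027+0.2250 ≈ 2.9770 m = S ✓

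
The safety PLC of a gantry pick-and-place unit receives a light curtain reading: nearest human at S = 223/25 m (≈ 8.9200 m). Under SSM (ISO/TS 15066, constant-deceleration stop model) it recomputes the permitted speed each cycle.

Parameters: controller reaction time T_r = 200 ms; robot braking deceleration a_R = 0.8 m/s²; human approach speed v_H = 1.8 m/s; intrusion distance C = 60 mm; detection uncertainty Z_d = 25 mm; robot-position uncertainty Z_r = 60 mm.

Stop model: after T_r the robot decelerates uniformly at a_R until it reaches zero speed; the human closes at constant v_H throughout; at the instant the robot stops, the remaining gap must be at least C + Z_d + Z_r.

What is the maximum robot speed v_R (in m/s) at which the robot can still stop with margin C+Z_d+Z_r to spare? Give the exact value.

quadratic (5/8)·v² + (49/20)·v + (-1683/200) = 0
  disc = (49/20)² − 4·(5/8)·(-1683/200) = 676/25 ; √disc = 26/5
  v_R = (−(49/20) + 26/5) / (2·(5/8)) = 11/5 m/s
check:
braking lasts T_s = (11/5)/(4/5) = 2.7500 s
robot in T_r: 2.2000·0.2000 = 0.4400 m
robot covers 2.2000·2.7500 − ½·0.8000·2.7500² = 3.0250 m while stopping
human closes 1.8000·2.9500 = 5.3100 m
margins: 0.0600+0.0250+0.0600 = 0.1450 m
sum ≈ 0.4400+3.0250+5.3100+0.1450 ≈ 8.9200 m = S ✓

v_R_max = 11/5 m/s = 2.2000 m/s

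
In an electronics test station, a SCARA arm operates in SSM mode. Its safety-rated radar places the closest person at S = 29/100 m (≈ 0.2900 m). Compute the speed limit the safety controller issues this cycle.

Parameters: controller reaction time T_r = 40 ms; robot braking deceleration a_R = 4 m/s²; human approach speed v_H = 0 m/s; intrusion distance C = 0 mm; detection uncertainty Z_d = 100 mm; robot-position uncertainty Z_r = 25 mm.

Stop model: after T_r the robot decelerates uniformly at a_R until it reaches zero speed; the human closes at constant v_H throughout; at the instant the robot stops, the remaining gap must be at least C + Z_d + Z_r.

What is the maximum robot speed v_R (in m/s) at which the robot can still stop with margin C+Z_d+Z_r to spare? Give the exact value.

at the boundary: (1/8)·v² + (1/25)·v + (-33/200) = 0
  disc = (1/25)² − 4·(1/8)·(-33/200) = 841/10000 ; √disc = 29/100
  v_R = (−(1/25) + 29/100) / (2·(1/8)) = 1 m/s
check:
stop time T_s = 1/4 = 0.2500 s
robot covers v_R·T_r = 1.0000·0.0400 = 0.0400 m before braking
robot under decel: 1.0000²/(2·4.0000) = 0.1250 m
human closes 0.0000·0.2900 = 0.0000 m
residual clearance needed = 0.0000+0.1000+0.0250 = 0.1250 m
sum ≈ 0.0400+0.1250+0.0000+0.1250 ≈ 0.2900 m = S ✓

v_R_max = 1 m/s = 1.0000 m/s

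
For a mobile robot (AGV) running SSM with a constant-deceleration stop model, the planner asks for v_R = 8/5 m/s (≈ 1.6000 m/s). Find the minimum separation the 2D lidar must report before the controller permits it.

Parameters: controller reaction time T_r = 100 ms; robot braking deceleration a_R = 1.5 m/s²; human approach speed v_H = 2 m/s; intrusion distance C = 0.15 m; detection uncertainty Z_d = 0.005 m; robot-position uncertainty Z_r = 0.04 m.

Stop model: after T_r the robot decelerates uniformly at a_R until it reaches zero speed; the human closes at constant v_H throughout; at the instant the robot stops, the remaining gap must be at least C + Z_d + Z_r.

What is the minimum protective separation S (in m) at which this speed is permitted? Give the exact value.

stop time T_s = (8/5)/(3/2) = 1.0667 s
reaction-phase robot travel = 1.6000·0.1000 = 0.1600 m
robot under decel: 1.6000²/(2·1.5000) = 0.8533 m
human closes 2.0000·1.1667 = 2.3333 m
C+Z_d+Z_r = 0.1500+0.0050+0.0400 = 0.1950 m
S_min ≈ 0.1600+0.8533+2.3333+0.1950  ⇒  S_min = 85/24 m

S_min = 85/24 m = 3.5417 m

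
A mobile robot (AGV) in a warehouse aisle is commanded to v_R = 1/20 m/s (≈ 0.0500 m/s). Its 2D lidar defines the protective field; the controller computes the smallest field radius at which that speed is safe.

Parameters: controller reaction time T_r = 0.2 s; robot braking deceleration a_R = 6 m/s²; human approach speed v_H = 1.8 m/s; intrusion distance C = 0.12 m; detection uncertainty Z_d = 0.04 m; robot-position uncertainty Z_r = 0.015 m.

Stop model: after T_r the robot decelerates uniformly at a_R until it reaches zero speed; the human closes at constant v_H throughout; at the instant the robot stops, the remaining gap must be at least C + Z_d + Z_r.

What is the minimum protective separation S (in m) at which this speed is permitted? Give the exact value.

T_s = v_R/a_R = (1/20)/6 = 0.0083 s
reaction-phase robot travel = 0.0500·0.2000 = 0.0100 m
robot under decel: 0.0500²/(2·6.0000) = 0.0002 m
human over T_r+T_s: 1.8000·(0.2000+0.0083) = 0.3750 m
residual clearance needed = 0.1200+0.0400+0.0150 = 0.1750 m
S_min ≈ 0.0100+0.0002+0.3750+0.1750  ⇒  S_min = 2689/4800 m

S_min = 2689/4800 m = 0.5602 m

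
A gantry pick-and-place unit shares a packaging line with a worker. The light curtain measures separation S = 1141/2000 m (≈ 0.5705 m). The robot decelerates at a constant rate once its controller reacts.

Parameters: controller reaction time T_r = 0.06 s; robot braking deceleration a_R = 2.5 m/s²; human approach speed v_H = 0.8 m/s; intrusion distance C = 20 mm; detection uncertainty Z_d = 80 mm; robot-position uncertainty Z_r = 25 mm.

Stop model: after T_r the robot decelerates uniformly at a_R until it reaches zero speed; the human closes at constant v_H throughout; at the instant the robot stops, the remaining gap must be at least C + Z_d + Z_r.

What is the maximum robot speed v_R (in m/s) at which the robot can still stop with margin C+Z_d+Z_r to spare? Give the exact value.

v_R_max = 3/4 m/s = 0.7500 m/s

collect terms ⇒ (1/5)·v_R² + (19/50)·v_R + (-159/400) = 0
  disc = (19/50)² − 4·(1/5)·(-159/400) = 289/625 ; √disc = 17/25
  v_R = (−(19/50) + 17/25) / (2·(1/5)) = 3/4 m/s
check:
stop time T_s = (3/4)/(5/2) = 0.3000 s
robot in T_r: 0.7500·0.0600 = 0.0450 m
robot under decel: 0.7500²/(2·2.5000) = 0.1125 m
human over T_r+T_s: 0.8000·(0.0600+0.3000) = 0.2880 m
C+Z_d+Z_r = 0.0200+0.0800+0.0250 = 0.1250 m
sum ≈ 0.0450+0.1125+0.2880+0.1250 ≈ 0.5705 m = S ✓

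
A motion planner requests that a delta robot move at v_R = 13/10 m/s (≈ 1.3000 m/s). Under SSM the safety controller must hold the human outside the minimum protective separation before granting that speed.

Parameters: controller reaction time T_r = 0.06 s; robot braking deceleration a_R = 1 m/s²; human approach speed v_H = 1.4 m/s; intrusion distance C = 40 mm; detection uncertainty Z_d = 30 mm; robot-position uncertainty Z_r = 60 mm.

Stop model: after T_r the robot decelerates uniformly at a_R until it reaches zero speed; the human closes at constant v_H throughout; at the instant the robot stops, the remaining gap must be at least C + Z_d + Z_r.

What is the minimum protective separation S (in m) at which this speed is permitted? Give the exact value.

braking lasts T_s = (13/10)/1 = 1.3000 s
robot covers v_R·T_r = 1.3000·0.0600 = 0.0780 m before braking
braking distance = 1.3000²/(2·1.0000) = 0.8450 m
person approaches 1.4000·(0.0600+1.3000) = 1.9040 m
margins: 0.0400+0.0300+0.0600 = 0.1300 m
S_min ≈ 0.0780+0.8450+1.9040+0.1300  ⇒  S_min = 2957/1000 m

S_min = 2957/1000 m = 2.9570 m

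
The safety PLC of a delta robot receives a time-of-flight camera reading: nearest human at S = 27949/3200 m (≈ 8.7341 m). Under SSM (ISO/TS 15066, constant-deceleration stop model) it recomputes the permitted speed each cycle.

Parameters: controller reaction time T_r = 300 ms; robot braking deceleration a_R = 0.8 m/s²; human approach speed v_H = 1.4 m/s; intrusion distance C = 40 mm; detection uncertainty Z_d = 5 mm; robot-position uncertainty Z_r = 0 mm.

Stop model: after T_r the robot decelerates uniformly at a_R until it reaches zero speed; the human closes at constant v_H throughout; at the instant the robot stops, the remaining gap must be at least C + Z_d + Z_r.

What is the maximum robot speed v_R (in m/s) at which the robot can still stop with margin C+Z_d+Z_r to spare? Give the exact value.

v_R_max = 47/20 m/s = 2.3500 m/s

at the boundary: (5/8)·v² + (41/20)·v + (-26461/3200) = 0
  disc = (41/20)² − 4·(5/8)·(-26461/3200) = 159201/6400 ; √disc = 399/80
  v_R = (−(41/20) + 399/80) / (2·(5/8)) = 47/20 m/s
check:
braking lasts T_s = (47/20)/(4/5) = 2.9375 s
reaction-phase robot travel = 2.3500·0.3000 = 0.7050 m
braking distance = 2.3500²/(2·0.8000) = 3.4516 m
person approaches 1.4000·(0.3000+2.9375) = 4.5325 m
margins: 0.0400+0.0050+0.0000 = 0.0450 m
sum ≈ 0.7050+3.4516+4.5325+0.0450 ≈ 8.7341 m = S ✓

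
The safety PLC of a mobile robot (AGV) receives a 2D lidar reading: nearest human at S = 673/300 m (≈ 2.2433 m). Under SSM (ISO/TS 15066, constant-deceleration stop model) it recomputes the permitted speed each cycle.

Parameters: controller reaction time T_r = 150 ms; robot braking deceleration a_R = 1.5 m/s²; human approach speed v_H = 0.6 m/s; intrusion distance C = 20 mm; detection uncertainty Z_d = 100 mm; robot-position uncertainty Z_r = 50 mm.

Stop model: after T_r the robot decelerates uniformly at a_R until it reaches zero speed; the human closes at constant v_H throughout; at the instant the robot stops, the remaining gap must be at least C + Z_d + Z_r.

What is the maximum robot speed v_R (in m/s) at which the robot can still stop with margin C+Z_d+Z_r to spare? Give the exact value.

collect terms ⇒ (1/3)·v_R² + (11/20)·v_R + (-119/60) = 0
  disc = (11/20)² − 4·(1/3)·(-119/60) = 10609/3600 ; √disc = 103/60
  v_R = (−(11/20) + 103/60) / (2·(1/3)) = 7/4 m/s
check:
braking lasts T_s = (7/4)/(3/2) = 1.1667 s
reaction-phase robot travel = 1.7500·0.1500 = 0.2625 m
robot covers 1.7500·1.1667 − ½·1.5000·1.1667² = 1.0208 m while stopping
person approaches 0.6000·(0.1500+1.1667) = 0.7900 m
C+Z_d+Z_r = 0.0200+0.1000+0.0500 = 0.1700 m
sum ≈ 0.2625+1.0208+0.7900+0.1700 ≈ 2.2433 m = S ✓

v_R_max = 7/4 m/s = 1.7500 m/s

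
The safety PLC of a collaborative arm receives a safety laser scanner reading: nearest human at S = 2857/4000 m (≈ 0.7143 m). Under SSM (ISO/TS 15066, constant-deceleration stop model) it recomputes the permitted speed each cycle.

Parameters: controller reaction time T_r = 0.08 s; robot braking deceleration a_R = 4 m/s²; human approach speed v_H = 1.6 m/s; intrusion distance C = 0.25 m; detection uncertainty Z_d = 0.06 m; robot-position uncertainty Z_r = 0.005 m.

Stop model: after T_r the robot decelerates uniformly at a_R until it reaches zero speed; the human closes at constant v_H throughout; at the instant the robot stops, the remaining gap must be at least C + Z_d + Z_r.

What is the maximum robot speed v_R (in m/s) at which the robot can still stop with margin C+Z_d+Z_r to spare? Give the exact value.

at the boundary: (1/8)·v² + (12/25)·v + (-217/800) = 0
  disc = (12/25)² − 4·(1/8)·(-217/800) = 14641/40000 ; √disc = 121/200
  v_R = (−(12/25) + 121/200) / (2·(1/8)) = 1/2 m/s
check:
T_s = v_R/a_R = (1/2)/4 = 0.1250 s
robot in T_r: 0.5000·0.0800 = 0.0400 m
robot under decel: 0.5000²/(2·4.0000) = 0.0312 m
human closes 1.6000·0.2050 = 0.3280 m
margins: 0.2500+0.0600+0.0050 = 0.3150 m
sum ≈ 0.0400+0.0312+0.3280+0.3150 ≈ 0.7143 m = S ✓

v_R_max = 1/2 m/s = 0.5000 m/s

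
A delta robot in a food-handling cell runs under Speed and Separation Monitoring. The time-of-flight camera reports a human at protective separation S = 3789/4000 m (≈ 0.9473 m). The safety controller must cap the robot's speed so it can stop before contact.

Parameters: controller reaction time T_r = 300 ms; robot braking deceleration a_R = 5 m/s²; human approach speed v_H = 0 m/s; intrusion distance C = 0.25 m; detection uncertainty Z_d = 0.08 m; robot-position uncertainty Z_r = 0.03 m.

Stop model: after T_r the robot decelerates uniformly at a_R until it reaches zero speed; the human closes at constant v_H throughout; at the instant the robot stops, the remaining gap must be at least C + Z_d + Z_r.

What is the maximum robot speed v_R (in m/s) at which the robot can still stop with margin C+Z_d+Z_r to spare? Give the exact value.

quadratic (1/10)·v² + (3/10)·v + (-2349/4000) = 0
  disc = (3/10)² − 4·(1/10)·(-2349/4000) = 3249/10000 ; √disc = 57/100
  v_R = (−(3/10) + 57/100) / (2·(1/10)) = 27/20 m/s
check:
T_s = v_R/a_R = (27/20)/5 = 0.2700 s
reaction-phase robot travel = 1.3500·0.3000 = 0.4050 m
braking distance = 1.3500²/(2·5.0000) = 0.1822 m
human over T_r+T_s: 0.0000·(0.3000+0.2700) = 0.0000 m
residual clearance needed = 0.2500+0.0800+0.0300 = 0.3600 m
sum ≈ 0.4050+0.1822+0.0000+0.3600 ≈ 0.9473 m = S ✓

v_R_max = 27/20 m/s = 1.3500 m/s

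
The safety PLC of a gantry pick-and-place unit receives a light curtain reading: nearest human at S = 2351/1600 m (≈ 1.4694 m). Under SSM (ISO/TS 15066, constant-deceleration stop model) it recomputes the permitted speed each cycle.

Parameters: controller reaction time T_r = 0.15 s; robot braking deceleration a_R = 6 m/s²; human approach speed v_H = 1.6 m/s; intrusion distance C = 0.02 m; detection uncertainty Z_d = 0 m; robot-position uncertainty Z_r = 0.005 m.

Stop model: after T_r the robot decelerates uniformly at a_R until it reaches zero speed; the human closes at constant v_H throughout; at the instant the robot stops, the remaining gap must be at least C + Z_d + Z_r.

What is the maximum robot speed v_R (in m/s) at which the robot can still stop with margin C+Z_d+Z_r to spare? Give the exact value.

quadratic (1/12)·v² + (5/12)·v + (-1927/1600) = 0
  disc = (5/12)² − 4·(1/12)·(-1927/1600) = 8281/14400 ; √disc = 91/120
  v_R = (−(5/12) + 91/120) / (2·(1/12)) = 41/20 m/s
check:
braking lasts T_s = (41/20)/6 = 0.3417 s
robot in T_r: 2.0500·0.1500 = 0.3075 m
braking distance = 2.0500²/(2·6.0000) = 0.3502 m
human over T_r+T_s: 1.6000·(0.1500+0.3417) = 0.7867 m
margins: 0.0200+0.0000+0.0050 = 0.0250 m
sum ≈ 0.3075+0.3502+0.7867+0.0250 ≈ 1.4694 m = S ✓

v_R_max = 41/20 m/s = 2.0500 m/s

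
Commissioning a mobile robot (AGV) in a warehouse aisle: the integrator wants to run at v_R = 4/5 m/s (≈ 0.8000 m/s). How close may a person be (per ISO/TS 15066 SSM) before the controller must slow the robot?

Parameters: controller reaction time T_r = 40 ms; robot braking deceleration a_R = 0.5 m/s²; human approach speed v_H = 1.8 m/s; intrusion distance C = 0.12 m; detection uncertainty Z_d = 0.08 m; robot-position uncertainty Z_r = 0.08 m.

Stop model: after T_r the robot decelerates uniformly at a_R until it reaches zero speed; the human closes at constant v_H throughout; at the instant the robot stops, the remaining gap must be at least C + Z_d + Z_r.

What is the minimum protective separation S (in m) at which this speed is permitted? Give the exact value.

S_min = 488/125 m = 3.9040 m

braking lasts T_s = (4/5)/(1/2) = 1.6000 s
robot covers v_R·T_r = 0.8000·0.0400 = 0.0320 m before braking
robot under decel: 0.8000²/(2·0.5000) = 0.6400 m
human over T_r+T_s: 1.8000·(0.0400+1.6000) = 2.9520 m
margins: 0.1200+0.0800+0.0800 = 0.2800 m
S_min ≈ 0.0320+0.6400+2.9520+0.2800  ⇒  S_min = 488/125 m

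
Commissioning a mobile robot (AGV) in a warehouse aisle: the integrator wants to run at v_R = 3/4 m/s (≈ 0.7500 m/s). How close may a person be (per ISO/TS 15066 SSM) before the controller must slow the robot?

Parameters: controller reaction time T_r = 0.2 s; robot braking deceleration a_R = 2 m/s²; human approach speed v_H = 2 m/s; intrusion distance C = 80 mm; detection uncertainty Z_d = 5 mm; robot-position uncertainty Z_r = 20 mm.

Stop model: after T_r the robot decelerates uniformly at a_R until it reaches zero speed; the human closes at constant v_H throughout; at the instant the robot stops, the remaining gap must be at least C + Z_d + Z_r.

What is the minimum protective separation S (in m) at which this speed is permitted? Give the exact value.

S_min = 2473/1600 m = 1.5456 m

stop time T_s = (3/4)/2 = 0.3750 s
robot in T_r: 0.7500·0.2000 = 0.1500 m
robot covers 0.7500·0.3750 − ½·2.0000·0.3750² = 0.1406 m while stopping
human over T_r+T_s: 2.0000·(0.2000+0.3750) = 1.1500 m
C+Z_d+Z_r = 0.0800+0.0050+0.0200 = 0.1050 m
S_min ≈ 0.1500+0.1406+1.1500+0.1050  ⇒  S_min = 2473/1600 m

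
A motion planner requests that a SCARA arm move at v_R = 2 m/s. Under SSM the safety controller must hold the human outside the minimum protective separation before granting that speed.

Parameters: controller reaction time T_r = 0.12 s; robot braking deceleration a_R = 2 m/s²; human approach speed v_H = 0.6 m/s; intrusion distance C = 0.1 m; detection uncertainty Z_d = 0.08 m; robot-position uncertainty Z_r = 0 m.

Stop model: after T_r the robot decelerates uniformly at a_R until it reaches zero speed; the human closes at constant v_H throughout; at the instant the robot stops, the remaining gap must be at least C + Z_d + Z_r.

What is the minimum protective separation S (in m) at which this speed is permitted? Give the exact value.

S_min = 523/250 m = 2.0920 m

stop time T_s = 2/2 = 1.0000 s
robot in T_r: 2.0000·0.1200 = 0.2400 m
robot under decel: 2.0000²/(2·2.0000) = 1.0000 m
human over T_r+T_s: 0.6000·(0.1200+1.0000) = 0.6720 m
residual clearance needed = 0.1000+0.0800+0.0000 = 0.1800 m
S_min ≈ 0.2400+1.0000+0.6720+0.1800  ⇒  S_min = 523/250 m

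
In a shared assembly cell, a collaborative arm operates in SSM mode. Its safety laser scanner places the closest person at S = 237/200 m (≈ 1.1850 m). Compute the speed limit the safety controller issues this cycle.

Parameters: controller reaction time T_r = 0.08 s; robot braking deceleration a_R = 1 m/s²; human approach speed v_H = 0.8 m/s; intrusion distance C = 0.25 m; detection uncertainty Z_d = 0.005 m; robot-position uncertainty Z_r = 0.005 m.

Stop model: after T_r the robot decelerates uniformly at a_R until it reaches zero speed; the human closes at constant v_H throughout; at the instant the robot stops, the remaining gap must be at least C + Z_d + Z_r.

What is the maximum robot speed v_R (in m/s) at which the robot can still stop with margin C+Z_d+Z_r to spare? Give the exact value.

v_R_max = 7/10 m/s = 0.7000 m/s

collect terms ⇒ (1/2)·v_R² + (22/25)·v_R + (-861/1000) = 0
  disc = (22/25)² − 4·(1/2)·(-861/1000) = 6241/2500 ; √disc = 79/50
  v_R = (−(22/25) + 79/50) / (2·(1/2)) = 7/10 m/s
check:
T_s = v_R/a_R = (7/10)/1 = 0.7000 s
robot covers v_R·T_r = 0.7000·0.0800 = 0.0560 m before braking
robot under decel: 0.7000²/(2·1.0000) = 0.2450 m
human closes 0.8000·0.7800 = 0.6240 m
C+Z_d+Z_r = 0.2500+0.0050+0.0050 = 0.2600 m
sum ≈ 0.0560+0.2450+0.6240+0.2600 ≈ 1.1850 m = S ✓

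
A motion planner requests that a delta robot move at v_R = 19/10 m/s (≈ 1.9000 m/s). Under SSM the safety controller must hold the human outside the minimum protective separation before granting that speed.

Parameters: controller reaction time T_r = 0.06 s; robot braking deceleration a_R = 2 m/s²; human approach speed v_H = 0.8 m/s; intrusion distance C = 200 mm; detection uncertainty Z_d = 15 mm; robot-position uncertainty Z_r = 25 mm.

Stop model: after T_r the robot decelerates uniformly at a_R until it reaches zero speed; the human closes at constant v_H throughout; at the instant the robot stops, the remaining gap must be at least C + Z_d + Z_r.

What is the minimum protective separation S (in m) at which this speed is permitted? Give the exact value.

S_min = 4129/2000 m = 2.0645 m

stop time T_s = (19/10)/2 = 0.9500 s
reaction-phase robot travel = 1.9000·0.0600 = 0.1140 m
braking distance = 1.9000²/(2·2.0000) = 0.9025 m
human over T_r+T_s: 0.8000·(0.0600+0.9500) = 0.8080 m
margins: 0.2000+0.0150+0.0250 = 0.2400 m
S_min ≈ 0.1140+0.9025+0.8080+0.2400  ⇒  S_min = 4129/2000 m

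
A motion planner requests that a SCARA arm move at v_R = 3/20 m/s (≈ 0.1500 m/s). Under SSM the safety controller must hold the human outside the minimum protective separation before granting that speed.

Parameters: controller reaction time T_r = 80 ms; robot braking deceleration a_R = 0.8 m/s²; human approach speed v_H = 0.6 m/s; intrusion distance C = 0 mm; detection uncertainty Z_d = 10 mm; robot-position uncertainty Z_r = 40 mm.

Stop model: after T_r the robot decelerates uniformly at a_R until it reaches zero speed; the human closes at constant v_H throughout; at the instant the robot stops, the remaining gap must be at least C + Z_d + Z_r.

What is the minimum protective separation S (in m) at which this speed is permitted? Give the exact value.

S_min = 757/3200 m = 0.2366 m

T_s = v_R/a_R = (3/20)/(4/5) = 0.1875 s
robot in T_r: 0.1500·0.0800 = 0.0120 m
robot covers 0.1500·0.1875 − ½·0.8000·0.1875² = 0.0141 m while stopping
person approaches 0.6000·(0.0800+0.1875) = 0.1605 m
residual clearance needed = 0.0000+0.0100+0.0400 = 0.0500 m
S_min ≈ 0.0120+0.0141+0.1605+0.0500  ⇒  S_min = 757/3200 m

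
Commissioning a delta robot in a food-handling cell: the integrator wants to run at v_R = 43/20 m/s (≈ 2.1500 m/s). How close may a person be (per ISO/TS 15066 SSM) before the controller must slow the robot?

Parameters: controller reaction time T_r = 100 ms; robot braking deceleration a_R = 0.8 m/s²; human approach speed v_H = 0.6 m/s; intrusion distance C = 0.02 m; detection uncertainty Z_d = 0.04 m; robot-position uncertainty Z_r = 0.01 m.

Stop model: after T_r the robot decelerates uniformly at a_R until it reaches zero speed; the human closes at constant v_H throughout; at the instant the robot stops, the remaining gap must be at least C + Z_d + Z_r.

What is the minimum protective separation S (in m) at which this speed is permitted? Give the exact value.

S_min = 15509/3200 m = 4.8466 m

stop time T_s = (43/20)/(4/5) = 2.6875 s
reaction-phase robot travel = 2.1500·0.1000 = 0.2150 m
robot covers 2.1500·2.6875 − ½·0.8000·2.6875² = 2.8891 m while stopping
person approaches 0.6000·(0.1000+2.6875) = 1.6725 m
C+Z_d+Z_r = 0.0200+0.0400+0.0100 = 0.0700 m
S_min ≈ 0.2150+2.8891+1.6725+0.0700  ⇒  S_min = 15509/3200 m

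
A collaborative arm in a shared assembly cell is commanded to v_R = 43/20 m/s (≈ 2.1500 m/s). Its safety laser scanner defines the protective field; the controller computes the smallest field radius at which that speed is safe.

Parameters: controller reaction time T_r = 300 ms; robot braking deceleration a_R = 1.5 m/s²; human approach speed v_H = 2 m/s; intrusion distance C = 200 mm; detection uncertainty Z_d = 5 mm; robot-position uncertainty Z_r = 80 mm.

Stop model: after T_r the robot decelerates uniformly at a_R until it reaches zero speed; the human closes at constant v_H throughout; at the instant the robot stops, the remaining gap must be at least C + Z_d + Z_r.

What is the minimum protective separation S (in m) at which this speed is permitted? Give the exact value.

stop time T_s = (43/20)/(3/2) = 1.4333 s
robot in T_r: 2.1500·0.3000 = 0.6450 m
robot covers 2.1500·1.4333 − ½·1.5000·1.4333² = 1.5408 m while stopping
person approaches 2.0000·(0.3000+1.4333) = 3.4667 m
C+Z_d+Z_r = 0.2000+0.0050+0.0800 = 0.2850 m
S_min ≈ 0.6450+1.5408+3.4667+0.2850  ⇒  S_min = 95/16 m

S_min = 95/16 m = 5.9375 m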